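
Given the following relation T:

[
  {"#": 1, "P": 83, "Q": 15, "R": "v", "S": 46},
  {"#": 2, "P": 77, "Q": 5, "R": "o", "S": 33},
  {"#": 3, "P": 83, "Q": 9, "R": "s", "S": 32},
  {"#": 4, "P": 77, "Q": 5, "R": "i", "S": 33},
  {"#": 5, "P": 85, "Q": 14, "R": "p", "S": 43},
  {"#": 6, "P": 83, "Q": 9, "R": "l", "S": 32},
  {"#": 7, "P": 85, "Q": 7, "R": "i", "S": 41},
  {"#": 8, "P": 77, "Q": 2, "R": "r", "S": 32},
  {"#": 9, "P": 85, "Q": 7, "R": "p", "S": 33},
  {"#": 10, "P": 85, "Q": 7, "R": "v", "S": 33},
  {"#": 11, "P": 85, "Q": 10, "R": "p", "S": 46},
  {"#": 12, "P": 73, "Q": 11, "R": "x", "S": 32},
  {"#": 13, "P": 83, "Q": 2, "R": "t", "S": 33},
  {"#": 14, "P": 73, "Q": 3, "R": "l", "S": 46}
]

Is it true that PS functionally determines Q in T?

(P=83, S=46): row 1 → Q = 15 ✓
(P=77, S=33): rows 2, 4 → Q = 5, 5 ✓
(P=83, S=32): rows 3, 6 → Q = 9, 9 ✓
(P=85, S=43): row 5 → Q = 14 ✓
(P=85, S=41): row 7 → Q = 7 ✓
(P=77, S=32): row 8 → Q = 2 ✓
(P=85, S=33): rows 9, 10 → Q = 7, 7 ✓
(P=85, S=46): row 11 → Q = 10 ✓
(P=73, S=32): row 12 → Q = 11 ✓
(P=83, S=33): row 13 → Q = 2 ✓
(P=73, S=46): row 14 → Q = 3 ✓
Every PS value is associated with a single Q value, so PS → Q holds.

Yes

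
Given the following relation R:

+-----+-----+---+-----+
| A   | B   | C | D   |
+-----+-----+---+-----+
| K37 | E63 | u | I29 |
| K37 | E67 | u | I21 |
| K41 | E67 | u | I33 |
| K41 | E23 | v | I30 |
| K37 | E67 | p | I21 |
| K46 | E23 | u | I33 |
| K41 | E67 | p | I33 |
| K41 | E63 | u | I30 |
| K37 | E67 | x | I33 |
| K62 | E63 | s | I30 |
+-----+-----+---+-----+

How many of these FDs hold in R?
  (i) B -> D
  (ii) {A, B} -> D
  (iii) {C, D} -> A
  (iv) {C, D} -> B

(i) B -> D: B=E63: 3 rows → D takes values {I29, I30} — violation; B=E67: 5 rows → D takes values {I21, I33} — violation; B=E23: 2 rows → D takes values {I30, I33} — violation — fails.
(ii) {A, B} -> D: (A=K37, B=E67): 3 rows → D takes values {I21, I33} — violation — fails.
(iii) {C, D} -> A: (C=u, D=I33): 2 rows → A takes values {K41, K46} — violation — fails.
(iv) {C, D} -> B: (C=u, D=I33): 2 rows → B takes values {E67, E23} — violation — fails.
None of the 4 dependencies hold.

0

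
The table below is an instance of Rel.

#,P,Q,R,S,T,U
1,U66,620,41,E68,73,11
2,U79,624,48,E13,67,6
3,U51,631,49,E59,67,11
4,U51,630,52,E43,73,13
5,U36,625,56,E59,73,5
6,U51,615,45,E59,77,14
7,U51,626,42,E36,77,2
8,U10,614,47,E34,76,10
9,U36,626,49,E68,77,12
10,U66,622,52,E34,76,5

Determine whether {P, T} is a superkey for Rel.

Rows 6 and 7 have the same {P, T} value (P=U51, T=77) but are distinct tuples, so {P, T} does not determine every attribute — not a superkey.

No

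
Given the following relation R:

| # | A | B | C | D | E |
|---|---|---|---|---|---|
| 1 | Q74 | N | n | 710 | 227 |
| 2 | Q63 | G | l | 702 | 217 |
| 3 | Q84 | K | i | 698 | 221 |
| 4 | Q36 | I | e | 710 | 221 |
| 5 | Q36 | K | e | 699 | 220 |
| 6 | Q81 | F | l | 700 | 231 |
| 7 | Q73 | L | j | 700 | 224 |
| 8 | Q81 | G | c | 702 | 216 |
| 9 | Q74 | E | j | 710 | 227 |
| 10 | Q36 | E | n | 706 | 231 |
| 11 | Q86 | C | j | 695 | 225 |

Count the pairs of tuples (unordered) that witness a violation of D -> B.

4

D=710: violating pairs (1,4), (1,9), (4,9) — 3 pairs.
D=702: all 2 rows agree on B — 0 pairs.
D=700: violating pairs (6,7) — 1 pair.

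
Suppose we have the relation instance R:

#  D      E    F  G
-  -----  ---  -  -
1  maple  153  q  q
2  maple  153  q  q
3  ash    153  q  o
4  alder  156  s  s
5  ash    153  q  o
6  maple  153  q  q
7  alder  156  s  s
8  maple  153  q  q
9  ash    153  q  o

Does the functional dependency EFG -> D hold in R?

Yes

(E=153, F=q, G=q): rows 1, 2, 6, 8 → D = maple, maple, maple, maple ✓
(E=153, F=q, G=o): rows 3, 5, 9 → D = ash, ash, ash ✓
(E=156, F=s, G=s): rows 4, 7 → D = alder, alder ✓
Every EFG value is associated with a single D value, so EFG -> D holds.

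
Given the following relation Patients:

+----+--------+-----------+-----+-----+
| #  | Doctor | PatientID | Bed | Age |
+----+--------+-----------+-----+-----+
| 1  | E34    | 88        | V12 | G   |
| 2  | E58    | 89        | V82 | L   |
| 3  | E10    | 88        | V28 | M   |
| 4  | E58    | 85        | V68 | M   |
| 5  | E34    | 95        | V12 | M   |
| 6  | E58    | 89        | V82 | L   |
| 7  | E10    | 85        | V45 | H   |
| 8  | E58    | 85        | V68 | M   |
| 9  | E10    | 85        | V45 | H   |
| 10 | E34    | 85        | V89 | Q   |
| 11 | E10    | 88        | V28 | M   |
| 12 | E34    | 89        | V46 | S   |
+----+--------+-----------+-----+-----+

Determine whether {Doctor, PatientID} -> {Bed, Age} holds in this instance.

(Doctor=E34, PatientID=88): row 1 → {Bed,Age} = (V12, G) ✓
(Doctor=E58, PatientID=89): rows 2, 6 → {Bed,Age} = (V82, L), (V82, L) ✓
(Doctor=E10, PatientID=88): rows 3, 11 → {Bed,Age} = (V28, M), (V28, M) ✓
(Doctor=E58, PatientID=85): rows 4, 8 → {Bed,Age} = (V68, M), (V68, M) ✓
(Doctor=E34, PatientID=95): row 5 → {Bed,Age} = (V12, M) ✓
(Doctor=E10, PatientID=85): rows 7, 9 → {Bed,Age} = (V45, H), (V45, H) ✓
(Doctor=E34, PatientID=85): row 10 → {Bed,Age} = (V89, Q) ✓
(Doctor=E34, PatientID=89): row 12 → {Bed,Age} = (V46, S) ✓
Every {Doctor, PatientID} value is associated with a single {Bed, Age} value, so {Doctor, PatientID} -> {Bed, Age} holds.

Yes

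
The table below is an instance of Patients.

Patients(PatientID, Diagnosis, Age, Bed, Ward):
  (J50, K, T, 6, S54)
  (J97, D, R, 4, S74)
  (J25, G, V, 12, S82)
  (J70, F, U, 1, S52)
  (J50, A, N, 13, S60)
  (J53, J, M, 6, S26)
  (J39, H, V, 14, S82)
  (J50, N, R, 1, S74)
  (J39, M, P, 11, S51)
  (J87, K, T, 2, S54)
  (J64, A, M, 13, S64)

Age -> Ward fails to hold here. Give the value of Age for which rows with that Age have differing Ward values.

M

Age=T: 2 rows → Ward = S54, S54 ✓
Age=R: 2 rows → Ward = S74, S74 ✓
Age=V: 2 rows → Ward = S82, S82 ✓
Age=U: 1 row → Ward = S52 ✓
Age=N: 1 row → Ward = S60 ✓
Age=M: 2 rows → Ward takes values {S26, S64} — violation
Age=P: 1 row → Ward = S51 ✓
The only Age value with inconsistent Ward is Age=M.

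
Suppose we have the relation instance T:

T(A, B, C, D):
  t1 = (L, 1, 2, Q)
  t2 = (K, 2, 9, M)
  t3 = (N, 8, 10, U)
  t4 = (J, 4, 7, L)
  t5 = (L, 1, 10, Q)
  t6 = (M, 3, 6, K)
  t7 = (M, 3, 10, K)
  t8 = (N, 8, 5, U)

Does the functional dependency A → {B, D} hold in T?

A=L: rows 1, 5 → {B,D} = (1, Q), (1, Q) ✓
A=K: row 2 → {B,D} = (2, M) ✓
A=N: rows 3, 8 → {B,D} = (8, U), (8, U) ✓
A=J: row 4 → {B,D} = (4, L) ✓
A=M: rows 6, 7 → {B,D} = (3, K), (3, K) ✓
Every A value is associated with a single {B, D} value, so A → {B, D} holds.

Yes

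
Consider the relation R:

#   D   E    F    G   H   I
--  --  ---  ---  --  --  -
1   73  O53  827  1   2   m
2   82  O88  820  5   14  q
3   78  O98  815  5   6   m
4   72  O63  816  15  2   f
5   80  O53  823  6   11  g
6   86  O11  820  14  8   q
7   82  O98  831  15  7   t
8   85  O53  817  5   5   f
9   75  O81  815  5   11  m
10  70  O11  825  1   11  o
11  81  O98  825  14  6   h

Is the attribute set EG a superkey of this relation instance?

All 11 rows have distinct EG values, so EG → (all attributes) holds and EG is a superkey.

Yes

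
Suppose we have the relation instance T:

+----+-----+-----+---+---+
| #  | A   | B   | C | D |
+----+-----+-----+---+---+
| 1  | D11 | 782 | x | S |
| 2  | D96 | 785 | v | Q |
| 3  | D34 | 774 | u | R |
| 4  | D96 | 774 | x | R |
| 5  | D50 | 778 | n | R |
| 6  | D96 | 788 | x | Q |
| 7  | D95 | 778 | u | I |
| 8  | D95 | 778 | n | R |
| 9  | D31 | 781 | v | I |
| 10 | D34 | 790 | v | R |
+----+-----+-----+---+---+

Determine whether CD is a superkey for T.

No

Rows 5 and 8 have the same CD value (C=n, D=R) but are distinct tuples, so CD does not determine every attribute — not a superkey.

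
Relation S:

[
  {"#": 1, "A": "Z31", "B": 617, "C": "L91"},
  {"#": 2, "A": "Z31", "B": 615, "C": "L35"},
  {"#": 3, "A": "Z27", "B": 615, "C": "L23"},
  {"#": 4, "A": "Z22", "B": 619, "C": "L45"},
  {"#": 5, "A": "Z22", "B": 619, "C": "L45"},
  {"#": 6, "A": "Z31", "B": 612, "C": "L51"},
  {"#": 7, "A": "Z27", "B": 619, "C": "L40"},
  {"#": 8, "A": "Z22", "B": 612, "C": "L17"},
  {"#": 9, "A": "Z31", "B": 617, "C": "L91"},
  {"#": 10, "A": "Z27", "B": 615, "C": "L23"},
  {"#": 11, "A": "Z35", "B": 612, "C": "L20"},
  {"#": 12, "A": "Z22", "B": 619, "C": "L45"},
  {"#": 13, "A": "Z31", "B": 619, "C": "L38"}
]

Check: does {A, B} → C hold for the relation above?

Yes

(A=Z31, B=617): rows 1, 9 → C = L91, L91 ✓
(A=Z31, B=615): row 2 → C = L35 ✓
(A=Z27, B=615): rows 3, 10 → C = L23, L23 ✓
(A=Z22, B=619): rows 4, 5, 12 → C = L45, L45, L45 ✓
(A=Z31, B=612): row 6 → C = L51 ✓
(A=Z27, B=619): row 7 → C = L40 ✓
(A=Z22, B=612): row 8 → C = L17 ✓
(A=Z35, B=612): row 11 → C = L20 ✓
(A=Z31, B=619): row 13 → C = L38 ✓
Every {A, B} value is associated with a single C value, so {A, B} → C holds.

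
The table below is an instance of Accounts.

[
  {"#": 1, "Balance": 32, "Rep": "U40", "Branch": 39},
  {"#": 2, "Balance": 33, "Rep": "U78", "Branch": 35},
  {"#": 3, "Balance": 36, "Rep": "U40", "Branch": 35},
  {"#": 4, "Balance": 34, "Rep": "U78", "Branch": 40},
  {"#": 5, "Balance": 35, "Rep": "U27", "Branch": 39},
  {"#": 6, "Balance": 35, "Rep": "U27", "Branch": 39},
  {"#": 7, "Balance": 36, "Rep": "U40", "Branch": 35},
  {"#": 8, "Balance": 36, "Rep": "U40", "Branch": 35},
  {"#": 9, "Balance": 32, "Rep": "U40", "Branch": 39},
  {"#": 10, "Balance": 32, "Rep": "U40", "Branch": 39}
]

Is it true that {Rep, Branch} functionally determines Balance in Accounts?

(Rep=U40, Branch=39): rows 1, 9, 10 → Balance = 32, 32, 32 ✓
(Rep=U78, Branch=35): row 2 → Balance = 33 ✓
(Rep=U40, Branch=35): rows 3, 7, 8 → Balance = 36, 36, 36 ✓
(Rep=U78, Branch=40): row 4 → Balance = 34 ✓
(Rep=U27, Branch=39): rows 5, 6 → Balance = 35, 35 ✓
Every {Rep, Branch} value is associated with a single Balance value, so {Rep, Branch} -> Balance holds.

Yes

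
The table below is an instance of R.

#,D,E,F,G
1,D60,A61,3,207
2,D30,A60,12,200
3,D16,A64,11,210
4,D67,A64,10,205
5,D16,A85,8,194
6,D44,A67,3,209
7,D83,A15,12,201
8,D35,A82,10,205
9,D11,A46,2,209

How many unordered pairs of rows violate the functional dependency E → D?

1

E=A64: violating pairs (3,4) — 1 pair.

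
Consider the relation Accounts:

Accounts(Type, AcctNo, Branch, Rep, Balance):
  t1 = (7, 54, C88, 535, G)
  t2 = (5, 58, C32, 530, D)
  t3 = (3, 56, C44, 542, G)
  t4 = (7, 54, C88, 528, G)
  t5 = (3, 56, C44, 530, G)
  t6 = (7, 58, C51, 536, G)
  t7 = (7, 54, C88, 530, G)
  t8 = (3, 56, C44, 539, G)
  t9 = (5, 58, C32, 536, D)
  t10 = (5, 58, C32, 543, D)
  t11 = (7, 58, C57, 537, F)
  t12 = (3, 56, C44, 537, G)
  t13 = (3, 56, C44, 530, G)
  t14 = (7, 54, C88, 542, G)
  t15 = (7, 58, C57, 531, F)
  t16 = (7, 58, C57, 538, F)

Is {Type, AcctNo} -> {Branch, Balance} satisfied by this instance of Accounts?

(Type=7, AcctNo=54): rows 1, 4, 7, 14 → {Branch,Balance} = (C88, G), (C88, G), (C88, G), (C88, G) ✓
(Type=5, AcctNo=58): rows 2, 9, 10 → {Branch,Balance} = (C32, D), (C32, D), (C32, D) ✓
(Type=3, AcctNo=56): rows 3, 5, 8, 12, 13 → {Branch,Balance} = (C44, G), (C44, G), (C44, G), (C44, G), (C44, G) ✓
(Type=7, AcctNo=58): rows 6, 11, 15, 16 → {Branch,Balance} takes values {(C51, G), (C57, F)} — violation
Two rows agree on {Type, AcctNo} but differ on {Branch, Balance}, so {Type, AcctNo} -> {Branch, Balance} does not hold.

No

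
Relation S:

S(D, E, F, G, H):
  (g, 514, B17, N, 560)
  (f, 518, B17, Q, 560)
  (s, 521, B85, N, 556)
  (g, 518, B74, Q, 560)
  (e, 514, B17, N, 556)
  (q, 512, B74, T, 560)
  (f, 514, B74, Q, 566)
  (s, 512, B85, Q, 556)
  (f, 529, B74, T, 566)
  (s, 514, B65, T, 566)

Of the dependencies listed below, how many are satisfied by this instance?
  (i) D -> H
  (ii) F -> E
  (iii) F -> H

(i) D -> H: D=f: 3 rows → H takes values {560, 566} — violation; D=s: 3 rows → H takes values {556, 566} — violation — fails.
(ii) F -> E: F=B17: 3 rows → E takes values {514, 518} — violation; F=B85: 2 rows → E takes values {521, 512} — violation; F=B74: 4 rows → E takes values {518, 512, 514, 529} — violation — fails.
(iii) F -> H: F=B17: 3 rows → H takes values {560, 556} — violation; F=B74: 4 rows → H takes values {560, 566} — violation — fails.
None of the 3 dependencies hold.

0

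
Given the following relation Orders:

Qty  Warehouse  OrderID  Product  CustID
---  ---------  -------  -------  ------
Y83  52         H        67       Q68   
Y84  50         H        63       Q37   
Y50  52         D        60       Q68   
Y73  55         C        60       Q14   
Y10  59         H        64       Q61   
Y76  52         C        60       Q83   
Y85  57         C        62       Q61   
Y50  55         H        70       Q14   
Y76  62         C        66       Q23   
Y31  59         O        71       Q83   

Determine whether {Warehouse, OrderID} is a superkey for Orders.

All 10 rows have distinct {Warehouse, OrderID} values, so {Warehouse, OrderID} → (all attributes) holds and {Warehouse, OrderID} is a superkey.

Yes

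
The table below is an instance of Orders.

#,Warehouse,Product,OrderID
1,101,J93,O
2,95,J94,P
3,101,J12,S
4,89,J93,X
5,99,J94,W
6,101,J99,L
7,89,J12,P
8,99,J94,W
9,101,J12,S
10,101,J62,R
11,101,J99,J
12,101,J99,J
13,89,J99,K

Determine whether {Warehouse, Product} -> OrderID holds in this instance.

No

(Warehouse=101, Product=J93): row 1 → OrderID = O ✓
(Warehouse=95, Product=J94): row 2 → OrderID = P ✓
(Warehouse=101, Product=J12): rows 3, 9 → OrderID = S, S ✓
(Warehouse=89, Product=J93): row 4 → OrderID = X ✓
(Warehouse=99, Product=J94): rows 5, 8 → OrderID = W, W ✓
(Warehouse=101, Product=J99): rows 6, 11, 12 → OrderID takes values {L, J} — violation
(Warehouse=89, Product=J12): row 7 → OrderID = P ✓
(Warehouse=101, Product=J62): row 10 → OrderID = R ✓
(Warehouse=89, Product=J99): row 13 → OrderID = K ✓
Two rows agree on {Warehouse, Product} but differ on OrderID, so {Warehouse, Product} -> OrderID does not hold.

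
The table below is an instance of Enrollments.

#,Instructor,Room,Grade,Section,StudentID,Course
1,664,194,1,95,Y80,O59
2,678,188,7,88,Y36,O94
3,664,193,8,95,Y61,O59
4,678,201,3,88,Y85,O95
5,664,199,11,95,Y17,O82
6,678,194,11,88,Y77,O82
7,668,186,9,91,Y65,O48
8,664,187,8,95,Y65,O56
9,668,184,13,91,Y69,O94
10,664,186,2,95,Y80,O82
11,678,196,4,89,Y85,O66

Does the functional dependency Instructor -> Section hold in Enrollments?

Instructor=664: rows 1, 3, 5, 8, 10 → Section = 95, 95, 95, 95, 95 ✓
Instructor=678: rows 2, 4, 6, 11 → Section takes values {88, 89} — violation
Instructor=668: rows 7, 9 → Section = 91, 91 ✓
Two rows agree on Instructor but differ on Section, so Instructor -> Section does not hold.

No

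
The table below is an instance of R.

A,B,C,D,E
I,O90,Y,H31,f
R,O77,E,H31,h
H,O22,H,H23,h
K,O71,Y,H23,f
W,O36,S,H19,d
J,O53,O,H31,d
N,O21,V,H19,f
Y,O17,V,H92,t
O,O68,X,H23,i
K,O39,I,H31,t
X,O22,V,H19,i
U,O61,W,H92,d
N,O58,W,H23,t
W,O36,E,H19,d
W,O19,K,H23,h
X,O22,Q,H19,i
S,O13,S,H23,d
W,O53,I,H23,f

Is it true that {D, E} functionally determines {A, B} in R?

(D=H31, E=f): 1 row → {A,B} = (I, O90) ✓
(D=H31, E=h): 1 row → {A,B} = (R, O77) ✓
(D=H23, E=h): 2 rows → {A,B} takes values {(H, O22), (W, O19)} — violation
(D=H23, E=f): 2 rows → {A,B} takes values {(K, O71), (W, O53)} — violation
(D=H19, E=d): 2 rows → {A,B} = (W, O36), (W, O36) ✓
(D=H31, E=d): 1 row → {A,B} = (J, O53) ✓
(D=H19, E=f): 1 row → {A,B} = (N, O21) ✓
(D=H92, E=t): 1 row → {A,B} = (Y, O17) ✓
(D=H23, E=i): 1 row → {A,B} = (O, O68) ✓
(D=H31, E=t): 1 row → {A,B} = (K, O39) ✓
(D=H19, E=i): 2 rows → {A,B} = (X, O22), (X, O22) ✓
(D=H92, E=d): 1 row → {A,B} = (U, O61) ✓
(D=H23, E=t): 1 row → {A,B} = (N, O58) ✓
(D=H23, E=d): 1 row → {A,B} = (S, O13) ✓
Two rows agree on {D, E} but differ on {A, B}, so {D, E} → {A, B} does not hold.

No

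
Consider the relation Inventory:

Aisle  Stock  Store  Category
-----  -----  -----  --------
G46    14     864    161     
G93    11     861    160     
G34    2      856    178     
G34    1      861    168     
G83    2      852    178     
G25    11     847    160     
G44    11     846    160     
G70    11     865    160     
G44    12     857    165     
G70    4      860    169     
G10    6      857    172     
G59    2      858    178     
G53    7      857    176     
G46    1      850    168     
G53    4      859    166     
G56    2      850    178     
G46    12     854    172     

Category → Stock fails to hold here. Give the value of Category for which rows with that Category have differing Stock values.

Category=161: 1 row → Stock = 14 ✓
Category=160: 4 rows → Stock = 11, 11, 11, 11 ✓
Category=178: 4 rows → Stock = 2, 2, 2, 2 ✓
Category=168: 2 rows → Stock = 1, 1 ✓
Category=165: 1 row → Stock = 12 ✓
Category=169: 1 row → Stock = 4 ✓
Category=172: 2 rows → Stock takes values {6, 12} — violation
Category=176: 1 row → Stock = 7 ✓
Category=166: 1 row → Stock = 4 ✓
The only Category value with inconsistent Stock is Category=172.

172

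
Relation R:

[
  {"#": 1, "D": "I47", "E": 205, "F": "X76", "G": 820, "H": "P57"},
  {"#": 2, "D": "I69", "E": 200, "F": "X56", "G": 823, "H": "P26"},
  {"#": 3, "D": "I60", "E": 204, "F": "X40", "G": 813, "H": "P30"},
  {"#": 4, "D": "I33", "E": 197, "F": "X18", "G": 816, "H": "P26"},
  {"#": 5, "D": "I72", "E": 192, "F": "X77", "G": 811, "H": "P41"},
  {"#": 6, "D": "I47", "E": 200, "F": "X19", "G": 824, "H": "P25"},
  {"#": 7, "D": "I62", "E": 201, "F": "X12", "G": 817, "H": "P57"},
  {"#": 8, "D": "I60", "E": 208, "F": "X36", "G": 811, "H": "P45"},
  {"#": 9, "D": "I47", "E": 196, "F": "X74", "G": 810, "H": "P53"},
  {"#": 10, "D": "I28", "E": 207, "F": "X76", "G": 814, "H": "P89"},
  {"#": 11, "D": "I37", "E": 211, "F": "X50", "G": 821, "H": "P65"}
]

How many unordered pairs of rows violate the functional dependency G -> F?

1

G=811: violating pairs (5,8) — 1 pair.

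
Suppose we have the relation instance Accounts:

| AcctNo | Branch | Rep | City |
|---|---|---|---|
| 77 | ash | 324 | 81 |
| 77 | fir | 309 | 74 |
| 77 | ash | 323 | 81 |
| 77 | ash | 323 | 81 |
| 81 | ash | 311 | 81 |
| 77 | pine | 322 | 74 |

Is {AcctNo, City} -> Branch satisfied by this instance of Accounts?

(AcctNo=77, City=81): 3 rows → Branch = ash, ash, ash ✓
(AcctNo=77, City=74): 2 rows → Branch takes values {fir, pine} — violation
(AcctNo=81, City=81): 1 row → Branch = ash ✓
Two rows agree on {AcctNo, City} but differ on Branch, so {AcctNo, City} -> Branch does not hold.

No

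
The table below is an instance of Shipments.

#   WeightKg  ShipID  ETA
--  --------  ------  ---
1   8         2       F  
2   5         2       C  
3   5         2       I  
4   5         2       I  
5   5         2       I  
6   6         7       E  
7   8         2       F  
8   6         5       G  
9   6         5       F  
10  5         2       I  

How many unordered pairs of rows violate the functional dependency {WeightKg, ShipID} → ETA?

5

(WeightKg=8, ShipID=2): all 2 rows agree on ETA — 0 pairs.
(WeightKg=5, ShipID=2): violating pairs (2,3), (2,4), (2,5), (2,10) — 4 pairs.
(WeightKg=6, ShipID=5): violating pairs (8,9) — 1 pair.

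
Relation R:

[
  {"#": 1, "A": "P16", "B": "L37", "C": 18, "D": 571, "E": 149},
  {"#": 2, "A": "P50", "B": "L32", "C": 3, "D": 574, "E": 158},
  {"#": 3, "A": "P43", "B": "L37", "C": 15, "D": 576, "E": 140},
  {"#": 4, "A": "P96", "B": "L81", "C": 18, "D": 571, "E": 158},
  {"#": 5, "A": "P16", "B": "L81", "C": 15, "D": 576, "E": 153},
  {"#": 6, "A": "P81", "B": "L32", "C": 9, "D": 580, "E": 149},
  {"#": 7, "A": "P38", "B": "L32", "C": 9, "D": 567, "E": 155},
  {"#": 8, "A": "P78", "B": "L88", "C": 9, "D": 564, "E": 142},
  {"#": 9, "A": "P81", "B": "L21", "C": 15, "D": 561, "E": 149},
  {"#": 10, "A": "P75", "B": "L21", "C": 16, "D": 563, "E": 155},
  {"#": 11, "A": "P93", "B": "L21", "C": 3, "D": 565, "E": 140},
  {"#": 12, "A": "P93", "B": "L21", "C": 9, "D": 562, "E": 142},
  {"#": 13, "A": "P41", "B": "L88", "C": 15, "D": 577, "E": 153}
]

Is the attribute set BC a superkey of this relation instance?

No

Rows 6 and 7 have the same BC value (B=L32, C=9) but are distinct tuples, so BC does not determine every attribute — not a superkey.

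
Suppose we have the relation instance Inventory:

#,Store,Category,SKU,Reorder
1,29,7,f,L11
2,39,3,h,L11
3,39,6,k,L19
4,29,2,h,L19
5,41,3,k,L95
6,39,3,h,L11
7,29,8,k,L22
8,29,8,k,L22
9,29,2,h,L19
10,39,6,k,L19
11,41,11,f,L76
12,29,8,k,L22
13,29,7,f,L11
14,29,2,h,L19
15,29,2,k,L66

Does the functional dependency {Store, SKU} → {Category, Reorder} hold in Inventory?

No

(Store=29, SKU=f): rows 1, 13 → {Category,Reorder} = (7, L11), (7, L11) ✓
(Store=39, SKU=h): rows 2, 6 → {Category,Reorder} = (3, L11), (3, L11) ✓
(Store=39, SKU=k): rows 3, 10 → {Category,Reorder} = (6, L19), (6, L19) ✓
(Store=29, SKU=h): rows 4, 9, 14 → {Category,Reorder} = (2, L19), (2, L19), (2, L19) ✓
(Store=41, SKU=k): row 5 → {Category,Reorder} = (3, L95) ✓
(Store=29, SKU=k): rows 7, 8, 12, 15 → {Category,Reorder} takes values {(8, L22), (2, L66)} — violation
(Store=41, SKU=f): row 11 → {Category,Reorder} = (11, L76) ✓
Two rows agree on {Store, SKU} but differ on {Category, Reorder}, so {Store, SKU} → {Category, Reorder} does not hold.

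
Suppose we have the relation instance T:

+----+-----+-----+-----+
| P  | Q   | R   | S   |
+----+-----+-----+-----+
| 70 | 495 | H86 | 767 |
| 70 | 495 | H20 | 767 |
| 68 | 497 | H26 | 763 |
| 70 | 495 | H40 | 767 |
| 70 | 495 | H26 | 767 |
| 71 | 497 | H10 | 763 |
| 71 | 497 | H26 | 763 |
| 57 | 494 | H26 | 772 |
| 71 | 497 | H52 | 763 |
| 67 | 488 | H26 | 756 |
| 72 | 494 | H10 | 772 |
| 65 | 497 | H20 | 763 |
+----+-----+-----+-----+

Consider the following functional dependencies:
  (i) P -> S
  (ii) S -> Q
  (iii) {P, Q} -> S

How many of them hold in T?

3

(i) P -> S: every LHS value maps to a single RHS value — holds.
(ii) S -> Q: every LHS value maps to a single RHS value — holds.
(iii) {P, Q} -> S: every LHS value maps to a single RHS value — holds.
3 of the 3 dependencies hold.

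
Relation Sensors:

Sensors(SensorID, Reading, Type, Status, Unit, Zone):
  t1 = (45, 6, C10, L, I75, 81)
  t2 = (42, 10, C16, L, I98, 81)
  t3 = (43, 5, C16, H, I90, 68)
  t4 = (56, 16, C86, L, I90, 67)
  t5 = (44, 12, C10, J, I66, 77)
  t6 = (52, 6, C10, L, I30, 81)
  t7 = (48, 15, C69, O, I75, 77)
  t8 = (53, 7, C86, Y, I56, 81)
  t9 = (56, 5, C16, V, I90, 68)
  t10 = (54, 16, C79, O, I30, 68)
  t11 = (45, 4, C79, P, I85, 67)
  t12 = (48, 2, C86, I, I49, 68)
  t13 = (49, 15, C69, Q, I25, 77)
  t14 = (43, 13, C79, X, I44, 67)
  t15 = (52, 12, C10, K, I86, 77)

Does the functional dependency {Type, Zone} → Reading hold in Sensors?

(Type=C10, Zone=81): rows 1, 6 → Reading = 6, 6 ✓
(Type=C16, Zone=81): row 2 → Reading = 10 ✓
(Type=C16, Zone=68): rows 3, 9 → Reading = 5, 5 ✓
(Type=C86, Zone=67): row 4 → Reading = 16 ✓
(Type=C10, Zone=77): rows 5, 15 → Reading = 12, 12 ✓
(Type=C69, Zone=77): rows 7, 13 → Reading = 15, 15 ✓
(Type=C86, Zone=81): row 8 → Reading = 7 ✓
(Type=C79, Zone=68): row 10 → Reading = 16 ✓
(Type=C79, Zone=67): rows 11, 14 → Reading takes values {4, 13} — violation
(Type=C86, Zone=68): row 12 → Reading = 2 ✓
Two rows agree on {Type, Zone} but differ on Reading, so {Type, Zone} → Reading does not hold.

No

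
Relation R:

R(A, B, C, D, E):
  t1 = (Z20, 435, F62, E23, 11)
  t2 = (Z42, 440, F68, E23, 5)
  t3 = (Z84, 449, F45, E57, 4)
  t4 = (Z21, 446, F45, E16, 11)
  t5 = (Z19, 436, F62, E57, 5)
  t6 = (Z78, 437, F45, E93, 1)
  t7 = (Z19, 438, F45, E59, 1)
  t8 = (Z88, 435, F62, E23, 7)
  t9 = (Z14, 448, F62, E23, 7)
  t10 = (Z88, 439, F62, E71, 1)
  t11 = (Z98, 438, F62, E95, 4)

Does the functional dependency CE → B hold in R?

(C=F62, E=11): row 1 → B = 435 ✓
(C=F68, E=5): row 2 → B = 440 ✓
(C=F45, E=4): row 3 → B = 449 ✓
(C=F45, E=11): row 4 → B = 446 ✓
(C=F62, E=5): row 5 → B = 436 ✓
(C=F45, E=1): rows 6, 7 → B takes values {437, 438} — violation
(C=F62, E=7): rows 8, 9 → B takes values {435, 448} — violation
(C=F62, E=1): row 10 → B = 439 ✓
(C=F62, E=4): row 11 → B = 438 ✓
Two rows agree on CE but differ on B, so CE → B does not hold.

No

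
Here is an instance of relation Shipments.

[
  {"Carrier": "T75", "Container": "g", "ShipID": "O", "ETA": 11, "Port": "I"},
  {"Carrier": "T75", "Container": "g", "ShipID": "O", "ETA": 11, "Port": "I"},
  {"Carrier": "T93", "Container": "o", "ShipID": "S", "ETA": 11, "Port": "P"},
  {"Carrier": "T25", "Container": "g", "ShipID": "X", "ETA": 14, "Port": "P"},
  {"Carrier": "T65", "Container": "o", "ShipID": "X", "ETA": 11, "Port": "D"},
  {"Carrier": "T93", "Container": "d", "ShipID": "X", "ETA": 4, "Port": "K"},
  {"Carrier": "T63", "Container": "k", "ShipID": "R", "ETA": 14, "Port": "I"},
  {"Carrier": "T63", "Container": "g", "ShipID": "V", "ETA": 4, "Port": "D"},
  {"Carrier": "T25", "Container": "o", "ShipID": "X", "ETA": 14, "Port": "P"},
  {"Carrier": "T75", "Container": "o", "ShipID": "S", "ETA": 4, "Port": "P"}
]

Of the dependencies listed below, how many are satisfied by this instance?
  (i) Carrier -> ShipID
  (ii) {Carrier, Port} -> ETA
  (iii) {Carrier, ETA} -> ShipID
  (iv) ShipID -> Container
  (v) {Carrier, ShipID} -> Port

(i) Carrier -> ShipID: Carrier=T75: 3 rows → ShipID takes values {O, S} — violation; Carrier=T93: 2 rows → ShipID takes values {S, X} — violation; Carrier=T63: 2 rows → ShipID takes values {R, V} — violation — fails.
(ii) {Carrier, Port} -> ETA: every LHS value maps to a single RHS value — holds.
(iii) {Carrier, ETA} -> ShipID: every LHS value maps to a single RHS value — holds.
(iv) ShipID -> Container: ShipID=X: 4 rows → Container takes values {g, o, d} — violation — fails.
(v) {Carrier, ShipID} -> Port: every LHS value maps to a single RHS value — holds.
3 of the 5 dependencies hold.

3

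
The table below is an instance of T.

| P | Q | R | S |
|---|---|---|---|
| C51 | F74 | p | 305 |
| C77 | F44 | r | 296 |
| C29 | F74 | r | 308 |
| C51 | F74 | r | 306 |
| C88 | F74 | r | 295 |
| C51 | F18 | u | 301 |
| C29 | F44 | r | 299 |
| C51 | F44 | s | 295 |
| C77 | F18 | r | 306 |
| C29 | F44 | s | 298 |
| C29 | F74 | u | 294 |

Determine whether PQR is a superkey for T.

Yes

All 11 rows have distinct PQR values, so PQR → (all attributes) holds and PQR is a superkey.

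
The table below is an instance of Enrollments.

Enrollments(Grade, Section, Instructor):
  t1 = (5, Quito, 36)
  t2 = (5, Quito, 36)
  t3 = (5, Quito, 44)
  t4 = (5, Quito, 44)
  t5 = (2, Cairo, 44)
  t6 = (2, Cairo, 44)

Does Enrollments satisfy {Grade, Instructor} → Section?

(Grade=5, Instructor=36): rows 1, 2 → Section = Quito, Quito ✓
(Grade=5, Instructor=44): rows 3, 4 → Section = Quito, Quito ✓
(Grade=2, Instructor=44): rows 5, 6 → Section = Cairo, Cairo ✓
Every {Grade, Instructor} value is associated with a single Section value, so {Grade, Instructor} → Section holds.

Yes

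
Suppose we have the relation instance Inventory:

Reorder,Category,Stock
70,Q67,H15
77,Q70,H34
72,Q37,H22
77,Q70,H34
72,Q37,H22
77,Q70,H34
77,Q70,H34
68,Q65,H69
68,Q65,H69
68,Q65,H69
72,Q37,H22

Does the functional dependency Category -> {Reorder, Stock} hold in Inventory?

Category=Q67: 1 row → {Reorder,Stock} = (70, H15) ✓
Category=Q70: 4 rows → {Reorder,Stock} = (77, H34), (77, H34), (77, H34), (77, H34) ✓
Category=Q37: 3 rows → {Reorder,Stock} = (72, H22), (72, H22), (72, H22) ✓
Category=Q65: 3 rows → {Reorder,Stock} = (68, H69), (68, H69), (68, H69) ✓
Every Category value is associated with a single {Reorder, Stock} value, so Category -> {Reorder, Stock} holds.

Yes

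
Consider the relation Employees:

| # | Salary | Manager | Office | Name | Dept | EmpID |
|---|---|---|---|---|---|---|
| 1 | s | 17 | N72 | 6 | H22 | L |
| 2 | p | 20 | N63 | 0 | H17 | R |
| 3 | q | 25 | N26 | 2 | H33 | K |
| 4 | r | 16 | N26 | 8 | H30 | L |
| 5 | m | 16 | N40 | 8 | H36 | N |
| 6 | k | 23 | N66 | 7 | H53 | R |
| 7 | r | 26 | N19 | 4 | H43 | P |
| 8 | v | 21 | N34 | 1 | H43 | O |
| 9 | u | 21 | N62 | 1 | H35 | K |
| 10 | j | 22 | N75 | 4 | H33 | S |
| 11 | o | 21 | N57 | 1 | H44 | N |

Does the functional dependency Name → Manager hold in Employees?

Name=6: row 1 → Manager = 17 ✓
Name=0: row 2 → Manager = 20 ✓
Name=2: row 3 → Manager = 25 ✓
Name=8: rows 4, 5 → Manager = 16, 16 ✓
Name=7: row 6 → Manager = 23 ✓
Name=4: rows 7, 10 → Manager takes values {26, 22} — violation
Name=1: rows 8, 9, 11 → Manager = 21, 21, 21 ✓
Two rows agree on Name but differ on Manager, so Name → Manager does not hold.

No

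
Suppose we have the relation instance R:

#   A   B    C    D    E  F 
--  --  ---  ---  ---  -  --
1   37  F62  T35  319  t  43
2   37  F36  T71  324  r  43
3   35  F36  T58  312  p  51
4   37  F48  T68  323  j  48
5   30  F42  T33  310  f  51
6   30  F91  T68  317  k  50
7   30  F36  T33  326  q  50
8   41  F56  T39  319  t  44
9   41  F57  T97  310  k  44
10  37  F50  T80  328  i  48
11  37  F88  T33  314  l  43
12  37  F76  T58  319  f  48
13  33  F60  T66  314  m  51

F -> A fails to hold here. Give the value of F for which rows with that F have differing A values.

51

F=43: rows 1, 2, 11 → A = 37, 37, 37 ✓
F=51: rows 3, 5, 13 → A takes values {35, 30, 33} — violation
F=48: rows 4, 10, 12 → A = 37, 37, 37 ✓
F=50: rows 6, 7 → A = 30, 30 ✓
F=44: rows 8, 9 → A = 41, 41 ✓
The only F value with inconsistent A is F=51.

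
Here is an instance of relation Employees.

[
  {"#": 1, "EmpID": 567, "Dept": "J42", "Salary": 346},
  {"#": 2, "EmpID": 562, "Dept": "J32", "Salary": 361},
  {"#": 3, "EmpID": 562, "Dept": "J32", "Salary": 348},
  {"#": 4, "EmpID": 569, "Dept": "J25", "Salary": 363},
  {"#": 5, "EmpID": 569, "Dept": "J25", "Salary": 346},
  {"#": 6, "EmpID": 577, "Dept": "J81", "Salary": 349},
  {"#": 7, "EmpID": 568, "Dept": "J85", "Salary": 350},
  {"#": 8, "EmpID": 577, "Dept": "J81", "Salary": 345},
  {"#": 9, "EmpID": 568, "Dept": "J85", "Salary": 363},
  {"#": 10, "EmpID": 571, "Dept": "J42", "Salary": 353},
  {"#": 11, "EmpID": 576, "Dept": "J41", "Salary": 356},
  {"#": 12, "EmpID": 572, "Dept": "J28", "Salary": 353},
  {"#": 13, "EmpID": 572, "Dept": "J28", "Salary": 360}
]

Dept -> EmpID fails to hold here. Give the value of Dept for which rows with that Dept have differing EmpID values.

Dept=J42: rows 1, 10 → EmpID takes values {567, 571} — violation
Dept=J32: rows 2, 3 → EmpID = 562, 562 ✓
Dept=J25: rows 4, 5 → EmpID = 569, 569 ✓
Dept=J81: rows 6, 8 → EmpID = 577, 577 ✓
Dept=J85: rows 7, 9 → EmpID = 568, 568 ✓
Dept=J41: row 11 → EmpID = 576 ✓
Dept=J28: rows 12, 13 → EmpID = 572, 572 ✓
The only Dept value with inconsistent EmpID is Dept=J42.

J42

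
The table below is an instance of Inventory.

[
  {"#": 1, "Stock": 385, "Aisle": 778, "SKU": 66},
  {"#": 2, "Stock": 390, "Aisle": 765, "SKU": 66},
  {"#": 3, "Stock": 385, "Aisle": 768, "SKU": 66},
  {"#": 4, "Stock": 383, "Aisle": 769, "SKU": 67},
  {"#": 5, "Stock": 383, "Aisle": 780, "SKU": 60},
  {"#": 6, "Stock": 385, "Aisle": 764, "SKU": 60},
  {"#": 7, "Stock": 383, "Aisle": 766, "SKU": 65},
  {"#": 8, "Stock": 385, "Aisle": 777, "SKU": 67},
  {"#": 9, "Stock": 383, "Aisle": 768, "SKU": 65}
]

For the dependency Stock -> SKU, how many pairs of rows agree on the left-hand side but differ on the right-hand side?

Stock=385: violating pairs (1,6), (1,8), (3,6), (3,8), (6,8) — 5 pairs.
Stock=383: violating pairs (4,5), (4,7), (4,9), (5,7), (5,9) — 5 pairs.

10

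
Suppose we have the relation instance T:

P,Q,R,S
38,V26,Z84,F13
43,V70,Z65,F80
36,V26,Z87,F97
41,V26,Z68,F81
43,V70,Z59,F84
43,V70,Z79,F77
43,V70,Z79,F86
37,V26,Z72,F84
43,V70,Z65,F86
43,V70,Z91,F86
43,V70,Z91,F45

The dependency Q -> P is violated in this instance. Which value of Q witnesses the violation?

Q=V26: 4 rows → P takes values {38, 36, 41, 37} — violation
Q=V70: 7 rows → P = 43, 43, 43, 43, 43, 43, 43 ✓
The only Q value with inconsistent P is Q=V26.

V26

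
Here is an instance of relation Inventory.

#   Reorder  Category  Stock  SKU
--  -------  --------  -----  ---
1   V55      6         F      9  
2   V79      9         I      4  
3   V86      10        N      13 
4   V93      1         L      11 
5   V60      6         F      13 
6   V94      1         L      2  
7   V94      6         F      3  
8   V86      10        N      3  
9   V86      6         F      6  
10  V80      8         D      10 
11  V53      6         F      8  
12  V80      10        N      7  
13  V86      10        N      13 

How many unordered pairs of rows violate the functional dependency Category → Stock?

Category=6: all 5 rows agree on Stock — 0 pairs.
Category=10: all 4 rows agree on Stock — 0 pairs.
Category=1: all 2 rows agree on Stock — 0 pairs.

0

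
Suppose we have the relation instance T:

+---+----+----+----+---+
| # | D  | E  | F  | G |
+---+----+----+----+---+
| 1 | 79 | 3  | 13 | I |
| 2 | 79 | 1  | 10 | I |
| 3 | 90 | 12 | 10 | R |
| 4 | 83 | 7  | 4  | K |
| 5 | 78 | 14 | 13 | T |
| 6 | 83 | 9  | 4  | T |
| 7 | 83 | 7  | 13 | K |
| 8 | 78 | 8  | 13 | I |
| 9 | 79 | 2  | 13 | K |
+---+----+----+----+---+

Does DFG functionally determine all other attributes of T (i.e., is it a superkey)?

Yes

All 9 rows have distinct DFG values, so DFG → (all attributes) holds and DFG is a superkey.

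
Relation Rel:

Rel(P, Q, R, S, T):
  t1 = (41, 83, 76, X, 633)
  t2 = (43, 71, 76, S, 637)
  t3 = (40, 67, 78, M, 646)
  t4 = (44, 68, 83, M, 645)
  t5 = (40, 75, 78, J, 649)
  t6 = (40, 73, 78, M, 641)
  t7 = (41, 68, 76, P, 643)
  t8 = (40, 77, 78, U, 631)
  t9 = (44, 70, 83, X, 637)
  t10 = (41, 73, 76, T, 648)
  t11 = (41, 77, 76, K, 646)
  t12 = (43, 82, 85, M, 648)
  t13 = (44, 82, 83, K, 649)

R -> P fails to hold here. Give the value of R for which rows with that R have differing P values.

76

R=76: rows 1, 2, 7, 10, 11 → P takes values {41, 43} — violation
R=78: rows 3, 5, 6, 8 → P = 40, 40, 40, 40 ✓
R=83: rows 4, 9, 13 → P = 44, 44, 44 ✓
R=85: row 12 → P = 43 ✓
The only R value with inconsistent P is R=76.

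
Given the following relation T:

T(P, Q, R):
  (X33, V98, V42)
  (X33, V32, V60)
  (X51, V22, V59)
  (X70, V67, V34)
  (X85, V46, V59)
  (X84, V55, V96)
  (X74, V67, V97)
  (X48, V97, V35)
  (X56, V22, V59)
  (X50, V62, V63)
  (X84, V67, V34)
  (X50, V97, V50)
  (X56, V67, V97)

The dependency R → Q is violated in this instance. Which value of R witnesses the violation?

R=V42: 1 row → Q = V98 ✓
R=V60: 1 row → Q = V32 ✓
R=V59: 3 rows → Q takes values {V22, V46} — violation
R=V34: 2 rows → Q = V67, V67 ✓
R=V96: 1 row → Q = V55 ✓
R=V97: 2 rows → Q = V67, V67 ✓
R=V35: 1 row → Q = V97 ✓
R=V63: 1 row → Q = V62 ✓
R=V50: 1 row → Q = V97 ✓
The only R value with inconsistent Q is R=V59.

V59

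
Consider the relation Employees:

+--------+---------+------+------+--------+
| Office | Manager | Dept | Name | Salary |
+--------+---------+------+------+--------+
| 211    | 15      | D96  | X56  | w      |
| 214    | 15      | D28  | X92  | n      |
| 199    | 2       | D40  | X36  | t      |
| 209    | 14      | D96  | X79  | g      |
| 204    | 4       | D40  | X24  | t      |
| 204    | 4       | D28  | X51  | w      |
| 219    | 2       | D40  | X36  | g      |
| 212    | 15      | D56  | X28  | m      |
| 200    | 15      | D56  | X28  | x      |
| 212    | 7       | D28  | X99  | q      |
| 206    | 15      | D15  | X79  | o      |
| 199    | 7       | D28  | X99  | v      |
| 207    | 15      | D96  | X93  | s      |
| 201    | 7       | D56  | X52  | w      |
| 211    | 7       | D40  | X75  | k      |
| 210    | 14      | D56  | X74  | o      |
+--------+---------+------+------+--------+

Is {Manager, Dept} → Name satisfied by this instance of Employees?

(Manager=15, Dept=D96): 2 rows → Name takes values {X56, X93} — violation
(Manager=15, Dept=D28): 1 row → Name = X92 ✓
(Manager=2, Dept=D40): 2 rows → Name = X36, X36 ✓
(Manager=14, Dept=D96): 1 row → Name = X79 ✓
(Manager=4, Dept=D40): 1 row → Name = X24 ✓
(Manager=4, Dept=D28): 1 row → Name = X51 ✓
(Manager=15, Dept=D56): 2 rows → Name = X28, X28 ✓
(Manager=7, Dept=D28): 2 rows → Name = X99, X99 ✓
(Manager=15, Dept=D15): 1 row → Name = X79 ✓
(Manager=7, Dept=D56): 1 row → Name = X52 ✓
(Manager=7, Dept=D40): 1 row → Name = X75 ✓
(Manager=14, Dept=D56): 1 row → Name = X74 ✓
Two rows agree on {Manager, Dept} but differ on Name, so {Manager, Dept} → Name does not hold.

No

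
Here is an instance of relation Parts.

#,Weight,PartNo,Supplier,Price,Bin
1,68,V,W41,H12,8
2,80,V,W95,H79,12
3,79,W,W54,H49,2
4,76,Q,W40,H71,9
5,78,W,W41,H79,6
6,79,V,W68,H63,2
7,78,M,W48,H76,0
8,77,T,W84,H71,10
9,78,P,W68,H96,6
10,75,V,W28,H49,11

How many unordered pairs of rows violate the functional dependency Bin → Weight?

0

Bin=2: all 2 rows agree on Weight — 0 pairs.
Bin=6: all 2 rows agree on Weight — 0 pairs.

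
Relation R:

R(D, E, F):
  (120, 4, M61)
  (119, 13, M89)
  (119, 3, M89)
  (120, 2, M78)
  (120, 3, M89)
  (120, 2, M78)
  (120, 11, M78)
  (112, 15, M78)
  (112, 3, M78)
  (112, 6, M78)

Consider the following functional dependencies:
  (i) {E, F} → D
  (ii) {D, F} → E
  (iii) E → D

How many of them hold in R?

0

(i) {E, F} → D: (E=3, F=M89): 2 rows → D takes values {119, 120} — violation — fails.
(ii) {D, F} → E: (D=119, F=M89): 2 rows → E takes values {13, 3} — violation; (D=120, F=M78): 3 rows → E takes values {2, 11} — violation; (D=112, F=M78): 3 rows → E takes values {15, 3, 6} — violation — fails.
(iii) E → D: E=3: 3 rows → D takes values {119, 120, 112} — violation — fails.
None of the 3 dependencies hold.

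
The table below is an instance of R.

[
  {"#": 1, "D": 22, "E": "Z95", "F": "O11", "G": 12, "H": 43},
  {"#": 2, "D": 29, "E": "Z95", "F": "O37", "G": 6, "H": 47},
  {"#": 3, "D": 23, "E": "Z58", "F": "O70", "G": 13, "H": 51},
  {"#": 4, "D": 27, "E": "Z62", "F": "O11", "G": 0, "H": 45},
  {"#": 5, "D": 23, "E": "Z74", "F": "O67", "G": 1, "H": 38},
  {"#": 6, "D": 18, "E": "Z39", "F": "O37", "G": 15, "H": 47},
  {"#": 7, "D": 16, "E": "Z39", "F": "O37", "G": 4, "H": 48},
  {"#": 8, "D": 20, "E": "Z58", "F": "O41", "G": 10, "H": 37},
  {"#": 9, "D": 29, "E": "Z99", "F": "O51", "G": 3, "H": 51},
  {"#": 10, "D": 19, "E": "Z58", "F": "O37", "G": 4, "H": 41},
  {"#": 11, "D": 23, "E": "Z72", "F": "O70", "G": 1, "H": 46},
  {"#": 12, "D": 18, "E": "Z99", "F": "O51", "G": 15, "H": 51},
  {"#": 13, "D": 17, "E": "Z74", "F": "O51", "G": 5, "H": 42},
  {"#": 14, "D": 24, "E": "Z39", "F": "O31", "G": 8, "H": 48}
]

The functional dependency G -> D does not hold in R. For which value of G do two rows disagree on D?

G=12: row 1 → D = 22 ✓
G=6: row 2 → D = 29 ✓
G=13: row 3 → D = 23 ✓
G=0: row 4 → D = 27 ✓
G=1: rows 5, 11 → D = 23, 23 ✓
G=15: rows 6, 12 → D = 18, 18 ✓
G=4: rows 7, 10 → D takes values {16, 19} — violation
G=10: row 8 → D = 20 ✓
G=3: row 9 → D = 29 ✓
G=5: row 13 → D = 17 ✓
G=8: row 14 → D = 24 ✓
The only G value with inconsistent D is G=4.

4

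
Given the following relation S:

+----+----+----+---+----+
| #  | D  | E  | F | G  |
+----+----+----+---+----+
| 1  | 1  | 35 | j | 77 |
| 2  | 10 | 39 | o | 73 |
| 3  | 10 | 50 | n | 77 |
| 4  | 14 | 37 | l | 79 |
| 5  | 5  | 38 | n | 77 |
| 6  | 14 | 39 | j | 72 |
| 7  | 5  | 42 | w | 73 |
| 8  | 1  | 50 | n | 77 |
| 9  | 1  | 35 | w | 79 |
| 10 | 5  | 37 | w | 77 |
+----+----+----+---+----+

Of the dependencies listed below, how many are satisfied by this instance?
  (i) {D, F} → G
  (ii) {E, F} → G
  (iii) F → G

1

(i) {D, F} → G: (D=5, F=w): rows 7, 10 → G takes values {73, 77} — violation — fails.
(ii) {E, F} → G: every LHS value maps to a single RHS value — holds.
(iii) F → G: F=j: rows 1, 6 → G takes values {77, 72} — violation; F=w: rows 7, 9, 10 → G takes values {73, 79, 77} — violation — fails.
1 of the 3 dependencies holds.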